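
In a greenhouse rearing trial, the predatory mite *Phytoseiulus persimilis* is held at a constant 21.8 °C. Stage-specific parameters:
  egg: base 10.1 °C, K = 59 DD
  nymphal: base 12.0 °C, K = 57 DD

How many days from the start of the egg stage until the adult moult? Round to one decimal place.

10.9 days

egg: 59 / (21.8 − 10.1) = 59 / 11.7 = 5.043 d.
nymphal: 57 / (21.8 − 12.0) = 57 / 9.8 = 5.816 d.
Sum = 10.859 ≈ 10.9 days.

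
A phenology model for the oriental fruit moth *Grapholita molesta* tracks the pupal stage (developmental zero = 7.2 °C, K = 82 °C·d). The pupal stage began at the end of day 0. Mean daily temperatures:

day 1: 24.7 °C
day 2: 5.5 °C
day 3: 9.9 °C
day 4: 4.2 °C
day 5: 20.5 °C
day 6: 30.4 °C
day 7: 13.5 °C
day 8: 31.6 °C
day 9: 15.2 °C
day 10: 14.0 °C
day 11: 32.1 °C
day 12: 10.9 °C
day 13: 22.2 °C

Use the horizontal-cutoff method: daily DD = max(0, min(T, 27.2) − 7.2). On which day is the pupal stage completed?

day 9

Daily DD above 7.2 °C (capped at 20.0): 17.5, 0.0, 2.7, 0.0, 13.3, 20.0, 6.3, 20.0, 8.0, 6.8, 20.0, 3.7, 15.0.
Cumulative: 17.5, 17.5, 20.2, 20.2, 33.5, 53.5, 59.8, 79.8, 87.8, 94.6, 114.6, 118.3, 133.3.
The total first reaches 82 DD on day 9.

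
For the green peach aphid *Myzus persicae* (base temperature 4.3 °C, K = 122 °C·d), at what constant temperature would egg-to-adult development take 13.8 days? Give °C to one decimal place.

13.1 °C

Required daily accumulation = 122 / 13.8 = 8.841 DD/day.
T = T_base + 8.841 = 4.3 + 8.841 = 13.141 ≈ 13.1 °C.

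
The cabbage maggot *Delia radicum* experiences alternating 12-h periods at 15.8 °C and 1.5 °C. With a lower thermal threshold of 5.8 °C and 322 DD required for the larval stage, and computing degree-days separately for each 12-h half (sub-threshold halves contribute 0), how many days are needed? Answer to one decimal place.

64.4 days

Day half: max(0, 15.8 − 5.8) × 0.5 = 10.0 × 0.5 = 5.00 DD.
Night half: max(0, 1.5 − 5.8) × 0.5 = 0.0 × 0.5 = 0.00 DD.
Per 24 h: 5.00 DD/day.
Duration = 322 / 5.00 = 64.400 ≈ 64.4 days.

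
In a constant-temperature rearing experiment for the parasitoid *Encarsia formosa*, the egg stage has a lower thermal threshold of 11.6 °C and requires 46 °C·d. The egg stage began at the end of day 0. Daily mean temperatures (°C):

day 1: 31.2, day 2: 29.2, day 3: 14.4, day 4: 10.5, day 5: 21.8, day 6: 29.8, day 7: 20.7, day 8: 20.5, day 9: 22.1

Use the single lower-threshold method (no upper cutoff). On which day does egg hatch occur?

Daily DD above 11.6 °C: 19.6, 17.6, 2.8, 0.0, 10.2, 18.2, 9.1, 8.9, 10.5.
Cumulative: 19.6, 37.2, 40.0, 40.0, 50.2, 68.4, 77.5, 86.4, 96.9.
The total first reaches 46 DD on day 5.

day 5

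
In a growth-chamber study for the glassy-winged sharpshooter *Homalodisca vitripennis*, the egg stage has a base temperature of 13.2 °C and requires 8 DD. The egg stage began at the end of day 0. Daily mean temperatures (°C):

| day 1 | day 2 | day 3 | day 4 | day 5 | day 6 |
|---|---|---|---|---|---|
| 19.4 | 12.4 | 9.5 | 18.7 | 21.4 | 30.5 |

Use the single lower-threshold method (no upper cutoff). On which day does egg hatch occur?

day 4

Daily DD above 13.2 °C: 6.2, 0.0, 0.0, 5.5, 8.2, 17.3.
Cumulative: 6.2, 6.2, 6.2, 11.7, 19.9, 37.2.
The total first reaches 8 DD on day 4.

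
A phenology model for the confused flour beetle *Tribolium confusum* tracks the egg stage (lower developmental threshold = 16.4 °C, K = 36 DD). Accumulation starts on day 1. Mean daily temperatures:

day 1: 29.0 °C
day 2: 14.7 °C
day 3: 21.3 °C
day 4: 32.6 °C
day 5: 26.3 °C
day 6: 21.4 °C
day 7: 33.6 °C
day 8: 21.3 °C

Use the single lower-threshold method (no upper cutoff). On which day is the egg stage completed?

Daily DD above 16.4 °C: 12.6, 0.0, 4.9, 16.2, 9.9, 5.0, 17.2, 4.9.
Cumulative: 12.6, 12.6, 17.5, 33.7, 43.6, 48.6, 65.8, 70.7.
The total first reaches 36 DD on day 5.

day 5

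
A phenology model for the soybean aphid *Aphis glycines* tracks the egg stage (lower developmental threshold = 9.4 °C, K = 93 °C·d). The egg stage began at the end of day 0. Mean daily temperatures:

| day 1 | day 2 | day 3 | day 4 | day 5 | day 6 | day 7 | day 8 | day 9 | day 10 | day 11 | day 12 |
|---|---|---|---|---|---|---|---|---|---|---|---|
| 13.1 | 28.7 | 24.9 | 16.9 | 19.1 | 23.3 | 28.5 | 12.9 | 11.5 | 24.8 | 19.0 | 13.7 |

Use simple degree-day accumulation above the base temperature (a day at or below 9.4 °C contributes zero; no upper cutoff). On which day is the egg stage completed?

Daily DD above 9.4 °C: 3.7, 19.3, 15.5, 7.5, 9.7, 13.9, 19.1, 3.5, 2.1, 15.4, 9.6, 4.3.
Cumulative: 3.7, 23.0, 38.5, 46.0, 55.7, 69.6, 88.7, 92.2, 94.3, 109.7, 119.3, 123.6.
The total first reaches 93 DD on day 9.

day 9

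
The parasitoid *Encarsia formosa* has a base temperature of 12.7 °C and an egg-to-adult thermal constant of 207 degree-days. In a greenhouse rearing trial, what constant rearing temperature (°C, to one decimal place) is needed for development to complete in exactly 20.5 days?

22.8 °C

Required daily accumulation = 207 / 20.5 = 10.098 DD/day.
T = T_base + 10.098 = 12.7 + 10.098 = 22.798 ≈ 22.8 °C.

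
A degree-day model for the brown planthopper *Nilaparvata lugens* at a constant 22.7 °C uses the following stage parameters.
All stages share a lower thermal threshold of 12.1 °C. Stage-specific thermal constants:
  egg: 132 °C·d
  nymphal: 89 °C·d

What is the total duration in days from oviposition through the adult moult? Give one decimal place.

20.8 days

Daily accumulation at 22.7 °C = 22.7 − 12.1 = 10.6 DD/day.
Total K = 132 + 89 = 221 DD.
Total duration = 221 / 10.6 = 20.849 ≈ 20.8 days.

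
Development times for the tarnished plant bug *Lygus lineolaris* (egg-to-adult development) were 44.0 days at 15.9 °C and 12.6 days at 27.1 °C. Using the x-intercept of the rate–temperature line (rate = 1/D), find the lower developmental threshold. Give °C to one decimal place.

11.4 °C

Equal thermal constants: D₁(T₁ − T_b) = D₂(T₂ − T_b).
44.0·(15.9 − T_b) = 12.6·(27.1 − T_b)
T_b = (44.0·15.9 − 12.6·27.1) / (44.0 − 12.6) = 358.14 / 31.4 = 11.406 °C ≈ 11.4 °C.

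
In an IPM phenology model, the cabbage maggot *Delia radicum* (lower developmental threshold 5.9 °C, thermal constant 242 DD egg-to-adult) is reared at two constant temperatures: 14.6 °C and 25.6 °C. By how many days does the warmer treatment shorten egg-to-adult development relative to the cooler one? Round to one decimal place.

15.5 days

At 14.6 °C: 242 / (14.6 − 5.9) = 242 / 8.7 = 27.816 d.
At 25.6 °C: 242 / (25.6 − 5.9) = 242 / 19.7 = 12.284 d.
Difference = |27.816 − 12.284| = 15.532 ≈ 15.5 days.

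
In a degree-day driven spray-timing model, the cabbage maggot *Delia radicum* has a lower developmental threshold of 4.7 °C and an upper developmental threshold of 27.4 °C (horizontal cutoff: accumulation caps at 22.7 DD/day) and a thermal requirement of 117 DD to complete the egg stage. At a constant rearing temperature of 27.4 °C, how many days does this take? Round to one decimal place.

Daily accumulation = 27.4 − 4.7 = 22.7 DD/day.
Duration = 117 / 22.7 = 5.154 ≈ 5.2 days.

5.2 days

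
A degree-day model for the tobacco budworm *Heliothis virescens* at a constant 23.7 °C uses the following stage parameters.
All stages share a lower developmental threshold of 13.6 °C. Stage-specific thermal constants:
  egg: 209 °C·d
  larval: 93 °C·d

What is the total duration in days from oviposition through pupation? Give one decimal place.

29.9 days

Daily accumulation at 23.7 °C = 23.7 − 13.6 = 10.1 DD/day.
Total K = 209 + 93 = 302 DD.
Total duration = 302 / 10.1 = 29.901 ≈ 29.9 days.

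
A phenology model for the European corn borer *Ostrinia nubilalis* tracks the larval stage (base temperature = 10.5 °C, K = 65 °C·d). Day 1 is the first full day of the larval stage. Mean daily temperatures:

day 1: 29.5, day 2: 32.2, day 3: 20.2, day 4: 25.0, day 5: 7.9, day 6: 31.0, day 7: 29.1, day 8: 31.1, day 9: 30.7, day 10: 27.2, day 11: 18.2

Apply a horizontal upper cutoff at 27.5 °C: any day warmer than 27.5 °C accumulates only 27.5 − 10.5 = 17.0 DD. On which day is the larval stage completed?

day 6

Daily DD above 10.5 °C (capped at 17.0): 17.0, 17.0, 9.7, 14.5, 0.0, 17.0, 17.0, 17.0, 17.0, 16.7, 7.7.
Cumulative: 17.0, 34.0, 43.7, 58.2, 58.2, 75.2, 92.2, 109.2, 126.2, 142.9, 150.6.
The total first reaches 65 DD on day 6.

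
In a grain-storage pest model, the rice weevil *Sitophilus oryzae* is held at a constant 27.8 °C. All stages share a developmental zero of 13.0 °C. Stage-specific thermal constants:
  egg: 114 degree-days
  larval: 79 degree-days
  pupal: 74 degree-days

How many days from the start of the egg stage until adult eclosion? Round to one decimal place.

18.0 days

Daily accumulation at 27.8 °C = 27.8 − 13.0 = 14.8 DD/day.
Total K = 114 + 79 + 74 = 267 DD.
Total duration = 267 / 14.8 = 18.041 ≈ 18.0 days.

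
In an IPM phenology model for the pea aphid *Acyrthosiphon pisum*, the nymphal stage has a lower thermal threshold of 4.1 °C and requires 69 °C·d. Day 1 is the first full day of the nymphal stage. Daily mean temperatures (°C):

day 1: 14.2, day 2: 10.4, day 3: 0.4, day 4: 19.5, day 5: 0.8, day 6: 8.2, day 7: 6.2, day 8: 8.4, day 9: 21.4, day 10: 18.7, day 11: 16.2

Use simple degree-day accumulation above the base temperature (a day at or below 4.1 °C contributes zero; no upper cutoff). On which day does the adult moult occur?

Daily DD above 4.1 °C: 10.1, 6.3, 0.0, 15.4, 0.0, 4.1, 2.1, 4.3, 17.3, 14.6, 12.1.
Cumulative: 10.1, 16.4, 16.4, 31.8, 31.8, 35.9, 38.0, 42.3, 59.6, 74.2, 86.3.
The total first reaches 69 DD on day 10.

day 10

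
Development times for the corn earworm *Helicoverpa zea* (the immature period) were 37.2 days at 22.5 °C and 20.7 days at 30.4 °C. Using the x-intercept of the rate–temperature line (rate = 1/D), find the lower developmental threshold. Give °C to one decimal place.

Linear rate model ⇒ the product D·(T − T_b) is constant across temperatures.
37.2·(22.5 − T_b) = 20.7·(30.4 − T_b)
T_b = (37.2·22.5 − 20.7·30.4) / (37.2 − 20.7) = 207.72 / 16.5 = 12.589 °C ≈ 12.6 °C.

12.6 °C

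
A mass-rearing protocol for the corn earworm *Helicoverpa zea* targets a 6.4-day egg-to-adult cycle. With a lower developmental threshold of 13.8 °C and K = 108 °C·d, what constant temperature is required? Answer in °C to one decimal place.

30.7 °C

Required daily accumulation = 108 / 6.4 = 16.875 DD/day.
T = T_base + 16.875 = 13.8 + 16.875 = 30.675 ≈ 30.7 °C.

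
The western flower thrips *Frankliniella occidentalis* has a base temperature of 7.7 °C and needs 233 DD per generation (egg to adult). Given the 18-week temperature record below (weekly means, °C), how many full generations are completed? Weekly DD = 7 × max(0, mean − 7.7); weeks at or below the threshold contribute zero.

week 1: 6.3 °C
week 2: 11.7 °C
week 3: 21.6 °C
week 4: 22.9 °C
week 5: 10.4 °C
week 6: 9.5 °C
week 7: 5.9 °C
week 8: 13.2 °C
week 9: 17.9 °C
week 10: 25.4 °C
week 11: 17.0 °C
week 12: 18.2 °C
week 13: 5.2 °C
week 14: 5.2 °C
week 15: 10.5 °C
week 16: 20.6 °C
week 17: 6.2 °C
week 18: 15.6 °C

3 generations

Weekly DD (7 × max(0, T̄ − 7.7)): 0.0, 28.0, 97.3, 106.4, 18.9, 12.6, 0.0, 38.5, 71.4, 123.9, 65.1, 73.5, 0.0, 0.0, 19.6, 90.3, 0.0, 55.3.
Season total = 800.8 DD.
Complete generations = ⌊800.8 / 233⌋ = 3.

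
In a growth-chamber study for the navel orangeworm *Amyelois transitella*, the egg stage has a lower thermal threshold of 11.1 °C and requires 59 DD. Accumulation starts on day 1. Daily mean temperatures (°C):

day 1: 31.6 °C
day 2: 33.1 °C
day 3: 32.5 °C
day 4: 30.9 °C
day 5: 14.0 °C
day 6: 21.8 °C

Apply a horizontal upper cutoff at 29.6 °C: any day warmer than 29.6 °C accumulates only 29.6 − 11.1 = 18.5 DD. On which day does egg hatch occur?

day 4

Daily DD above 11.1 °C (capped at 18.5): 18.5, 18.5, 18.5, 18.5, 2.9, 10.7.
Cumulative: 18.5, 37.0, 55.5, 74.0, 76.9, 87.6.
The total first reaches 59 DD on day 4.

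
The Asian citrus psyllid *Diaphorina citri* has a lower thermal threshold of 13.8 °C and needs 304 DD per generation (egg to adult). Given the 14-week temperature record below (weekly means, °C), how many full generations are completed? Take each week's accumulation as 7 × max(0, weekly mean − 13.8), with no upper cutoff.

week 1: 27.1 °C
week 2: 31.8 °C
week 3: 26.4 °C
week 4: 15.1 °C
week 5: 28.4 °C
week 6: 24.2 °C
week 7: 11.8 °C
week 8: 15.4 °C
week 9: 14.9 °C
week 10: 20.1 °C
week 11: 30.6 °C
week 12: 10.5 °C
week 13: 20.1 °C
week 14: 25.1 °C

2 generations

Weekly DD (7 × max(0, T̄ − 13.8)): 93.1, 126.0, 88.2, 9.1, 102.2, 72.8, 0.0, 11.2, 7.7, 44.1, 117.6, 0.0, 44.1, 79.1.
Season total = 795.2 DD.
Complete generations = ⌊795.2 / 304⌋ = 2.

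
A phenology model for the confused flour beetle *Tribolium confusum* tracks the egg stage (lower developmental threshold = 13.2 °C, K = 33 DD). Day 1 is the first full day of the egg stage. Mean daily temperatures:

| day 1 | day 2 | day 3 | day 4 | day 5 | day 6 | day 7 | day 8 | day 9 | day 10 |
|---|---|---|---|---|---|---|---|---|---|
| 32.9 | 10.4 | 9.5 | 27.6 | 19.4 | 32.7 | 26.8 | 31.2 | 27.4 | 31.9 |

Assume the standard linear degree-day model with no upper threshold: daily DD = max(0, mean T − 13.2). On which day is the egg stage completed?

Daily DD above 13.2 °C: 19.7, 0.0, 0.0, 14.4, 6.2, 19.5, 13.6, 18.0, 14.2, 18.7.
Cumulative: 19.7, 19.7, 19.7, 34.1, 40.3, 59.8, 73.4, 91.4, 105.6, 124.3.
The total first reaches 33 DD on day 4.

day 4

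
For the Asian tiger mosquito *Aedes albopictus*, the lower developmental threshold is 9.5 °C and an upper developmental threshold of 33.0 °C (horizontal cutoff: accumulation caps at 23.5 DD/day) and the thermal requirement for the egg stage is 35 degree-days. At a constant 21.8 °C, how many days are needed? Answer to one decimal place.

Daily accumulation = 21.8 − 9.5 = 12.3 DD/day.
Duration = 35 / 12.3 = 2.846 ≈ 2.8 days.

2.8 days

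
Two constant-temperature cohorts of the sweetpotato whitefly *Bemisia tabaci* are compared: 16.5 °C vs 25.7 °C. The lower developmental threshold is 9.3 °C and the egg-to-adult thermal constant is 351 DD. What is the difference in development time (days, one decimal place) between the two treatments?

27.3 days

At 16.5 °C: 351 / (16.5 − 9.3) = 351 / 7.2 = 48.750 d.
At 25.7 °C: 351 / (25.7 − 9.3) = 351 / 16.4 = 21.402 d.
Difference = |48.750 − 21.402| = 27.348 ≈ 27.3 days.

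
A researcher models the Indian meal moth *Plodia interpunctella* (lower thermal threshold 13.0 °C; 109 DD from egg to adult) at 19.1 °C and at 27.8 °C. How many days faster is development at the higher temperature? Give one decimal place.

10.5 days

At 19.1 °C: 109 / (19.1 − 13.0) = 109 / 6.1 = 17.869 d.
At 27.8 °C: 109 / (27.8 − 13.0) = 109 / 14.8 = 7.365 d.
Difference = |17.869 − 7.365| = 10.504 ≈ 10.5 days.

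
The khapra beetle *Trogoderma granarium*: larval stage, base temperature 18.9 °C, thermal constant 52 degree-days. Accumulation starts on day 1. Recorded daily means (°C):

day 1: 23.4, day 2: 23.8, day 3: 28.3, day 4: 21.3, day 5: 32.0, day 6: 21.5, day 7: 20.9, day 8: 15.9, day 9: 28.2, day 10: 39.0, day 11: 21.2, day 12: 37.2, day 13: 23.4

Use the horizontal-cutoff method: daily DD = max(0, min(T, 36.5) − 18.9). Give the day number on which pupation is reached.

day 10

Daily DD above 18.9 °C (capped at 17.6): 4.5, 4.9, 9.4, 2.4, 13.1, 2.6, 2.0, 0.0, 9.3, 17.6, 2.3, 17.6, 4.5.
Cumulative: 4.5, 9.4, 18.8, 21.2, 34.3, 36.9, 38.9, 38.9, 48.2, 65.8, 68.1, 85.7, 90.2.
The total first reaches 52 DD on day 10.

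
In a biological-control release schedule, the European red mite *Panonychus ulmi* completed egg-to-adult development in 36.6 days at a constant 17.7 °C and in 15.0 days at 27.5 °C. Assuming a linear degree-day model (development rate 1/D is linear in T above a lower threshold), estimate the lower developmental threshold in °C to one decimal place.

10.9 °C

Under the model K = D·(T − T_b), so D₁·(T₁ − T_b) = D₂·(T₂ − T_b).
36.6·(17.7 − T_b) = 15.0·(27.5 − T_b)
T_b = (36.6·17.7 − 15.0·27.5) / (36.6 − 15.0) = 235.32 / 21.6 = 10.894 °C ≈ 10.9 °C.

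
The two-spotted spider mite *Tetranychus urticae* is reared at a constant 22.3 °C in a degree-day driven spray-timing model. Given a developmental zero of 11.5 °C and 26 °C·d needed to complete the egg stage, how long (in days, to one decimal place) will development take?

Daily accumulation = 22.3 − 11.5 = 10.8 DD/day.
Duration = 26 / 10.8 = 2.407 ≈ 2.4 days.

2.4 days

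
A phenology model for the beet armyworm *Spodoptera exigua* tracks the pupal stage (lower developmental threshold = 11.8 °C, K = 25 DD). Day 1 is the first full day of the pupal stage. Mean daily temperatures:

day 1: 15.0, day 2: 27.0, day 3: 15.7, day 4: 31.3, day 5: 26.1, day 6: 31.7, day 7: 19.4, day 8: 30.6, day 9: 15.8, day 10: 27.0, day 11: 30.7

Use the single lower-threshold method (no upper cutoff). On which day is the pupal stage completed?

Daily DD above 11.8 °C: 3.2, 15.2, 3.9, 19.5, 14.3, 19.9, 7.6, 18.8, 4.0, 15.2, 18.9.
Cumulative: 3.2, 18.4, 22.3, 41.8, 56.1, 76.0, 83.6, 102.4, 106.4, 121.6, 140.5.
The total first reaches 25 DD on day 4.

day 4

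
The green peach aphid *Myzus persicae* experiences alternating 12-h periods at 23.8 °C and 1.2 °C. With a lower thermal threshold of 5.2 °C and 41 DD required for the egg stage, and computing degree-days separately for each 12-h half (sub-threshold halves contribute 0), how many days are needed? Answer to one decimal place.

4.4 days

Day half: max(0, 23.8 − 5.2) × 0.5 = 18.6 × 0.5 = 9.30 DD.
Night half: max(0, 1.2 − 5.2) × 0.5 = 0.0 × 0.5 = 0.00 DD.
Per 24 h: 9.30 DD/day.
Duration = 41 / 9.30 = 4.409 ≈ 4.4 days.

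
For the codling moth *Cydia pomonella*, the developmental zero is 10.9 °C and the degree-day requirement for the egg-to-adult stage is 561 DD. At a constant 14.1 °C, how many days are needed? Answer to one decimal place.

Daily accumulation = 14.1 − 10.9 = 3.2 DD/day.
Duration = 561 / 3.2 = 175.313 ≈ 175.3 days.

175.3 days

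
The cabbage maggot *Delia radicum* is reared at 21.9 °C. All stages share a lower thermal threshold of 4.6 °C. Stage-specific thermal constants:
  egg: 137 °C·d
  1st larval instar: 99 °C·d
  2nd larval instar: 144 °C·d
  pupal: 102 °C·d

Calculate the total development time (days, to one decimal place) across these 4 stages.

Daily accumulation at 21.9 °C = 21.9 − 4.6 = 17.3 DD/day.
Total K = 137 + 99 + 144 + 102 = 482 DD.
Total duration = 482 / 17.3 = 27.861 ≈ 27.9 days.

27.9 days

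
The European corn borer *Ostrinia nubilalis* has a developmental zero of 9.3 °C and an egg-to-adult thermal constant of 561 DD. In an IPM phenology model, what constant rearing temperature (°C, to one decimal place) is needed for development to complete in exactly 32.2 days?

Required daily accumulation = 561 / 32.2 = 17.422 DD/day.
T = T_base + 17.422 = 9.3 + 17.422 = 26.722 ≈ 26.7 °C.

26.7 °C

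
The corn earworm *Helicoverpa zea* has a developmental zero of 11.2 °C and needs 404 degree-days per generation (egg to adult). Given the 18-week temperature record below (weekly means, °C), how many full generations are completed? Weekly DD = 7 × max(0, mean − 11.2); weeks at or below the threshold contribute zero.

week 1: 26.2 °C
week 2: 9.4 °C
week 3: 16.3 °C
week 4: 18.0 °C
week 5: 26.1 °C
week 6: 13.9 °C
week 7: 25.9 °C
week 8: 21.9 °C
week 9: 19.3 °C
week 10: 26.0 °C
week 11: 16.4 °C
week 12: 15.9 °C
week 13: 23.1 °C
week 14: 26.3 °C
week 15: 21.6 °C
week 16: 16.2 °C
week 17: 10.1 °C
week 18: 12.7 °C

Weekly DD (7 × max(0, T̄ − 11.2)): 105.0, 0.0, 35.7, 47.6, 104.3, 18.9, 102.9, 74.9, 56.7, 103.6, 36.4, 32.9, 83.3, 105.7, 72.8, 35.0, 0.0, 10.5.
Season total = 1026.2 DD.
Complete generations = ⌊1026.2 / 404⌋ = 2.

2 generations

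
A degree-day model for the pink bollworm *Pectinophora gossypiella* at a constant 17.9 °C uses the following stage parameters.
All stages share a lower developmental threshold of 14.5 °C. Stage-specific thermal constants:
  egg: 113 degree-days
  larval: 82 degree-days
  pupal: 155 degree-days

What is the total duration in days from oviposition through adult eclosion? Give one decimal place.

102.9 days

Daily accumulation at 17.9 °C = 17.9 − 14.5 = 3.4 DD/day.
Total K = 113 + 82 + 155 = 350 DD.
Total duration = 350 / 3.4 = 102.941 ≈ 102.9 days.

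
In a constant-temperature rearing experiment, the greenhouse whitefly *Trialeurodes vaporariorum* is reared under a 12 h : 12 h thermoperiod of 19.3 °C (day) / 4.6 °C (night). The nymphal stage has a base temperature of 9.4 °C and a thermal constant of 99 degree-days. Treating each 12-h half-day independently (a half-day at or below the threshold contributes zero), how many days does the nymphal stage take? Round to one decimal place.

Day half: max(0, 19.3 − 9.4) × 0.5 = 9.9 × 0.5 = 4.95 DD.
Night half: max(0, 4.6 − 9.4) × 0.5 = 0.0 × 0.5 = 0.00 DD.
Per 24 h: 4.95 DD/day.
Duration = 99 / 4.95 = 20.000 ≈ 20.0 days.

20.0 days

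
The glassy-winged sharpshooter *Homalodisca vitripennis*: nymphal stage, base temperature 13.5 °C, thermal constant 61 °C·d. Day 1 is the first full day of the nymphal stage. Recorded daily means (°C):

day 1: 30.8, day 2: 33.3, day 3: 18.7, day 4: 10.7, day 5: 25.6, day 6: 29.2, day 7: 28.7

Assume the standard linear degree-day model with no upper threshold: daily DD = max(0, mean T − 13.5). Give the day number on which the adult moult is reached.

day 6

Daily DD above 13.5 °C: 17.3, 19.8, 5.2, 0.0, 12.1, 15.7, 15.2.
Cumulative: 17.3, 37.1, 42.3, 42.3, 54.4, 70.1, 85.3.
The total first reaches 61 DD on day 6.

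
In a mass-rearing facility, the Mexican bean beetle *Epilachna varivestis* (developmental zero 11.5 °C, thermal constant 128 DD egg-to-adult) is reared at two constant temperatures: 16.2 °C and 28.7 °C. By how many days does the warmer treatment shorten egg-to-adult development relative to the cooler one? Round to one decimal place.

At 16.2 °C: 128 / (16.2 − 11.5) = 128 / 4.7 = 27.234 d.
At 28.7 °C: 128 / (28.7 − 11.5) = 128 / 17.2 = 7.442 d.
Difference = |27.234 − 7.442| = 19.792 ≈ 19.8 days.

19.8 days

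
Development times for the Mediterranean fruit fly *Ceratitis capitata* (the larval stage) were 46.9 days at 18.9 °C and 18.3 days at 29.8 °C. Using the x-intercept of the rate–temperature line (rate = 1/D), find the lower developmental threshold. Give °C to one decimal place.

11.9 °C

Under the model K = D·(T − T_b), so D₁·(T₁ − T_b) = D₂·(T₂ − T_b).
46.9·(18.9 − T_b) = 18.3·(29.8 − T_b)
T_b = (46.9·18.9 − 18.3·29.8) / (46.9 − 18.3) = 341.07 / 28.6 = 11.926 °C ≈ 11.9 °C.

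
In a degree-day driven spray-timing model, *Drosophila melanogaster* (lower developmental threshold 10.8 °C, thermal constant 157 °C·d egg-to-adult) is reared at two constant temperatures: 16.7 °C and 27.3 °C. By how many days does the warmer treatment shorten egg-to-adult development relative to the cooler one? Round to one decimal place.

17.1 days

At 16.7 °C: 157 / (16.7 − 10.8) = 157 / 5.9 = 26.610 d.
At 27.3 °C: 157 / (27.3 − 10.8) = 157 / 16.5 = 9.515 d.
Difference = |26.610 − 9.515| = 17.095 ≈ 17.1 days.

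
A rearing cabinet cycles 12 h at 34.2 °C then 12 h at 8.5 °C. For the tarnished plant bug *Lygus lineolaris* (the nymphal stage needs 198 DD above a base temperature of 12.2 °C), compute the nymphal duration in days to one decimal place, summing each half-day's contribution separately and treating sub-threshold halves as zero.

Day half: max(0, 34.2 − 12.2) × 0.5 = 22.0 × 0.5 = 11.00 DD.
Night half: max(0, 8.5 − 12.2) × 0.5 = 0.0 × 0.5 = 0.00 DD.
Per 24 h: 11.00 DD/day.
Duration = 198 / 11.00 = 18.000 ≈ 18.0 days.

18.0 days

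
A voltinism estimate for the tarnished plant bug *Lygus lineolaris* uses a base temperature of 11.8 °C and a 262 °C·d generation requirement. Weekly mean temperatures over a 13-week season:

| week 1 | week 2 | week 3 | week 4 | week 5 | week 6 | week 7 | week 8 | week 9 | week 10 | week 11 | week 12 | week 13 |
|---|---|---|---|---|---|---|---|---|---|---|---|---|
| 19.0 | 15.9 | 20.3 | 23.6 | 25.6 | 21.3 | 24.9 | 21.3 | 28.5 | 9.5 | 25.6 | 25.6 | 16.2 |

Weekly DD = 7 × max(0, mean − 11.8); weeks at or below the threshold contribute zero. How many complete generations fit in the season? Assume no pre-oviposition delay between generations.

Weekly DD (7 × max(0, T̄ − 11.8)): 50.4, 28.7, 59.5, 82.6, 96.6, 66.5, 91.7, 66.5, 116.9, 0.0, 96.6, 96.6, 30.8.
Season total = 883.4 DD.
Complete generations = ⌊883.4 / 262⌋ = 3.

3 generations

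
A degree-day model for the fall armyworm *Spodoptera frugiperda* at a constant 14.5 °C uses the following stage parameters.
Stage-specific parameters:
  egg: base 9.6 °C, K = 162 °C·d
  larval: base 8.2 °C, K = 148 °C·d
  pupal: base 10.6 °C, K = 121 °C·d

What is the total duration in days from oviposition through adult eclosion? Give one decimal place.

egg: 162 / (14.5 − 9.6) = 162 / 4.9 = 33.061 d.
larval: 148 / (14.5 − 8.2) = 148 / 6.3 = 23.492 d.
pupal: 121 / (14.5 − 10.6) = 121 / 3.9 = 31.026 d.
Sum = 87.579 ≈ 87.6 days.

87.6 days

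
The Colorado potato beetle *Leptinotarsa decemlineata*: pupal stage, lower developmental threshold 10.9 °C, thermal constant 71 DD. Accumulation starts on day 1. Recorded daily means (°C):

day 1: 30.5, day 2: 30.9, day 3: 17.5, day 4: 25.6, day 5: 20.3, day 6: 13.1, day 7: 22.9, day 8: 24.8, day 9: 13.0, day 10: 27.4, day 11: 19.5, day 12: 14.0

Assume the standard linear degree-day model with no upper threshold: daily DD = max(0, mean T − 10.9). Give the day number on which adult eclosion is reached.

Daily DD above 10.9 °C: 19.6, 20.0, 6.6, 14.7, 9.4, 2.2, 12.0, 13.9, 2.1, 16.5, 8.6, 3.1.
Cumulative: 19.6, 39.6, 46.2, 60.9, 70.3, 72.5, 84.5, 98.4, 100.5, 117.0, 125.6, 128.7.
The total first reaches 71 DD on day 6.

day 6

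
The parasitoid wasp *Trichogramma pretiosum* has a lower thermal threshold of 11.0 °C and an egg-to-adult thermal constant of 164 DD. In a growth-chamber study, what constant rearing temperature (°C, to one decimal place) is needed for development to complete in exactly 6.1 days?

Required daily accumulation = 164 / 6.1 = 26.885 DD/day.
T = T_base + 26.885 = 11.0 + 26.885 = 37.885 ≈ 37.9 °C.

37.9 °C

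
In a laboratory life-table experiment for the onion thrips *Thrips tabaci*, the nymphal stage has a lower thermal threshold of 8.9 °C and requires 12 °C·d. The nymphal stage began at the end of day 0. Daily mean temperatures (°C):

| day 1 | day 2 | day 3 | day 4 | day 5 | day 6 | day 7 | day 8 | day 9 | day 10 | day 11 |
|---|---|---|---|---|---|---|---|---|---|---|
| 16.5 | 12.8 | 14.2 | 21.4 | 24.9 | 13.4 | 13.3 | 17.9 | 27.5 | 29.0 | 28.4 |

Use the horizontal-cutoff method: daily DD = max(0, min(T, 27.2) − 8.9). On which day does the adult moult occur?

Daily DD above 8.9 °C (capped at 18.3): 7.6, 3.9, 5.3, 12.5, 16.0, 4.5, 4.4, 9.0, 18.3, 18.3, 18.3.
Cumulative: 7.6, 11.5, 16.8, 29.3, 45.3, 49.8, 54.2, 63.2, 81.5, 99.8, 118.1.
The total first reaches 12 DD on day 3.

day 3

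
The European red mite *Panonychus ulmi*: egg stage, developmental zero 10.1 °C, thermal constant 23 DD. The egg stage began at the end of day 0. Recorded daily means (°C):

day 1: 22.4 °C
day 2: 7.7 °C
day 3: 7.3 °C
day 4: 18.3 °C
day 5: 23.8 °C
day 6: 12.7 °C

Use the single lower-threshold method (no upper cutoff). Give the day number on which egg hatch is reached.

Daily DD above 10.1 °C: 12.3, 0.0, 0.0, 8.2, 13.7, 2.6.
Cumulative: 12.3, 12.3, 12.3, 20.5, 34.2, 36.8.
The total first reaches 23 DD on day 5.

day 5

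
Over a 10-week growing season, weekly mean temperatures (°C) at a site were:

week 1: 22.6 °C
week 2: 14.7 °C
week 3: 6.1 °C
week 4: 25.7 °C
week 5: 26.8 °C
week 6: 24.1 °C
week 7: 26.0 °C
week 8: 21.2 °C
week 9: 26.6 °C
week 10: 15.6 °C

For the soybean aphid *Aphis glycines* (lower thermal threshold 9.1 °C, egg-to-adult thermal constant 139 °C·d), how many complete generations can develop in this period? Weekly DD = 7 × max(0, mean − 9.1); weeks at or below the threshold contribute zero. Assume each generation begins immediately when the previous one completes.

6 generations

Weekly DD (7 × max(0, T̄ − 9.1)): 94.5, 39.2, 0.0, 116.2, 123.9, 105.0, 118.3, 84.7, 122.5, 45.5.
Season total = 849.8 DD.
Complete generations = ⌊849.8 / 139⌋ = 6.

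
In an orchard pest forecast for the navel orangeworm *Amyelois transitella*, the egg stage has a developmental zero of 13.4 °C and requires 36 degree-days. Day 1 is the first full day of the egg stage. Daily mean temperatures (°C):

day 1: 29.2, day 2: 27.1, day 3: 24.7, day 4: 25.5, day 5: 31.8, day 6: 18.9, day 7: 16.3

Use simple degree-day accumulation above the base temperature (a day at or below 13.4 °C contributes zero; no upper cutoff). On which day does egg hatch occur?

Daily DD above 13.4 °C: 15.8, 13.7, 11.3, 12.1, 18.4, 5.5, 2.9.
Cumulative: 15.8, 29.5, 40.8, 52.9, 71.3, 76.8, 79.7.
The total first reaches 36 DD on day 3.

day 3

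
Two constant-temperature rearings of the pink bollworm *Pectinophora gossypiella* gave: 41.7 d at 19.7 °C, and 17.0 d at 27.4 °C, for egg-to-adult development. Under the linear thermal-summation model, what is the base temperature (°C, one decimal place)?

14.4 °C

Linear rate model ⇒ the product D·(T − T_b) is constant across temperatures.
41.7·(19.7 − T_b) = 17.0·(27.4 − T_b)
T_b = (41.7·19.7 − 17.0·27.4) / (41.7 − 17.0) = 355.69 / 24.7 = 14.400 °C ≈ 14.4 °C.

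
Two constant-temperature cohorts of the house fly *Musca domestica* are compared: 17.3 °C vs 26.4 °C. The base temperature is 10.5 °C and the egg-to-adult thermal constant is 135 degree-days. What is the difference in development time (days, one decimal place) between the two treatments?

11.4 days

At 17.3 °C: 135 / (17.3 − 10.5) = 135 / 6.8 = 19.853 d.
At 26.4 °C: 135 / (26.4 − 10.5) = 135 / 15.9 = 8.491 d.
Difference = |19.853 − 8.491| = 11.362 ≈ 11.4 days.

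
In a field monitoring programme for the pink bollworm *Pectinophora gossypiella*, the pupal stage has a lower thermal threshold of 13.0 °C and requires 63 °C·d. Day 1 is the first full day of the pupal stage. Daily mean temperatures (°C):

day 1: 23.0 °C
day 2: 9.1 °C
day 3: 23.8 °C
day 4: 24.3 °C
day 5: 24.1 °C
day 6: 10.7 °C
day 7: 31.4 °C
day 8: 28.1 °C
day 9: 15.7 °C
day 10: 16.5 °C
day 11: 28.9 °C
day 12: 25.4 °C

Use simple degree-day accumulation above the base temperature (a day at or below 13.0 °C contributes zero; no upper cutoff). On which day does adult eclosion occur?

day 8

Daily DD above 13.0 °C: 10.0, 0.0, 10.8, 11.3, 11.1, 0.0, 18.4, 15.1, 2.7, 3.5, 15.9, 12.4.
Cumulative: 10.0, 10.0, 20.8, 32.1, 43.2, 43.2, 61.6, 76.7, 79.4, 82.9, 98.8, 111.2.
The total first reaches 63 DD on day 8.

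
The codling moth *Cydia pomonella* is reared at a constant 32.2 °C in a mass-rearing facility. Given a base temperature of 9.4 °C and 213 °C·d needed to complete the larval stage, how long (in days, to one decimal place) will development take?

9.3 days

Daily accumulation = 32.2 − 9.4 = 22.8 DD/day.
Duration = 213 / 22.8 = 9.342 ≈ 9.3 days.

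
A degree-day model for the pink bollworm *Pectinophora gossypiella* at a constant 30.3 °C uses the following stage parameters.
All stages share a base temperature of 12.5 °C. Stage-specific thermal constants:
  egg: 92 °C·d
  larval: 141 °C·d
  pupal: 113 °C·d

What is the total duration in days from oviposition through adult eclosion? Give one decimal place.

19.4 days

Daily accumulation at 30.3 °C = 30.3 − 12.5 = 17.8 DD/day.
Total K = 92 + 141 + 113 = 346 DD.
Total duration = 346 / 17.8 = 19.438 ≈ 19.4 days.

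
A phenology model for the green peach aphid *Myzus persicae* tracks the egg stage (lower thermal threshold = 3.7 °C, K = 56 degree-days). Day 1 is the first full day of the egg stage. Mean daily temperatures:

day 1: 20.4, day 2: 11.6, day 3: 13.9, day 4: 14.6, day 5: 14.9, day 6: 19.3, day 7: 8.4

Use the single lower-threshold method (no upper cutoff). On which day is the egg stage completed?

day 5

Daily DD above 3.7 °C: 16.7, 7.9, 10.2, 10.9, 11.2, 15.6, 4.7.
Cumulative: 16.7, 24.6, 34.8, 45.7, 56.9, 72.5, 77.2.
The total first reaches 56 DD on day 5.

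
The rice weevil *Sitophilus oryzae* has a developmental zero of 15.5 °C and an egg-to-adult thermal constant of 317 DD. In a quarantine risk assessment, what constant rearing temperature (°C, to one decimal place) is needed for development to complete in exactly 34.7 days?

Required daily accumulation = 317 / 34.7 = 9.135 DD/day.
T = T_base + 9.135 = 15.5 + 9.135 = 24.635 ≈ 24.6 °C.

24.6 °C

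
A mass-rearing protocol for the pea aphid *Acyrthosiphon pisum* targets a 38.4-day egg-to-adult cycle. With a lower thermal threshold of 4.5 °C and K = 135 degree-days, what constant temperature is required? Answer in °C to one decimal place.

8.0 °C

Required daily accumulation = 135 / 38.4 = 3.516 DD/day.
T = T_base + 3.516 = 4.5 + 3.516 = 8.016 ≈ 8.0 °C.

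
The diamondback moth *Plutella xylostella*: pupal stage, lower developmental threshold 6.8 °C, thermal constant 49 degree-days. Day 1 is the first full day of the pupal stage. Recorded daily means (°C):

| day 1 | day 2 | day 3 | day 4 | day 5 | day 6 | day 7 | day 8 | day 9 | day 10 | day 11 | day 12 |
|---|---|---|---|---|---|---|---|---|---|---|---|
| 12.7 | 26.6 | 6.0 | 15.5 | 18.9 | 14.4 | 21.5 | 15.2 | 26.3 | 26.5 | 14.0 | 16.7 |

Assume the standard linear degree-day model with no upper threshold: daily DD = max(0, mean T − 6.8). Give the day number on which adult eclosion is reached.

day 6

Daily DD above 6.8 °C: 5.9, 19.8, 0.0, 8.7, 12.1, 7.6, 14.7, 8.4, 19.5, 19.7, 7.2, 9.9.
Cumulative: 5.9, 25.7, 25.7, 34.4, 46.5, 54.1, 68.8, 77.2, 96.7, 116.4, 123.6, 133.5.
The total first reaches 49 DD on day 6.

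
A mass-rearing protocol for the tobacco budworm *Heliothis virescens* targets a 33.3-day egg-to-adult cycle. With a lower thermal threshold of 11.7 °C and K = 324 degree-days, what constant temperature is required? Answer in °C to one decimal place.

21.4 °C

Required daily accumulation = 324 / 33.3 = 9.730 DD/day.
T = T_base + 9.730 = 11.7 + 9.730 = 21.430 ≈ 21.4 °C.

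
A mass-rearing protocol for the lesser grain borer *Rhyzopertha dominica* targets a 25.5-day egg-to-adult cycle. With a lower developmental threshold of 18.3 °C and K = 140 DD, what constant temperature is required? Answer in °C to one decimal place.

23.8 °C

Required daily accumulation = 140 / 25.5 = 5.490 DD/day.
T = T_base + 5.490 = 18.3 + 5.490 = 23.790 ≈ 23.8 °C.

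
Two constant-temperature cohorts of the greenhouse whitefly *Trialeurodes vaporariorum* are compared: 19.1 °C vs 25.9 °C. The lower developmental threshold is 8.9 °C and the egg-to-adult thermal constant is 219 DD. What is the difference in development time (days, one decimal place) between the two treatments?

At 19.1 °C: 219 / (19.1 − 8.9) = 219 / 10.2 = 21.471 d.
At 25.9 °C: 219 / (25.9 − 8.9) = 219 / 17.0 = 12.882 d.
Difference = |21.471 − 12.882| = 8.588 ≈ 8.6 days.

8.6 days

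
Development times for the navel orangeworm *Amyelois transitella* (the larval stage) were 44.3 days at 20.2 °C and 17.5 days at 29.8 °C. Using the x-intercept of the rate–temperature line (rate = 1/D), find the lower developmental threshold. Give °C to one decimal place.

13.9 °C

Linear rate model ⇒ the product D·(T − T_b) is constant across temperatures.
44.3·(20.2 − T_b) = 17.5·(29.8 − T_b)
T_b = (44.3·20.2 − 17.5·29.8) / (44.3 − 17.5) = 373.36 / 26.8 = 13.931 °C ≈ 13.9 °C.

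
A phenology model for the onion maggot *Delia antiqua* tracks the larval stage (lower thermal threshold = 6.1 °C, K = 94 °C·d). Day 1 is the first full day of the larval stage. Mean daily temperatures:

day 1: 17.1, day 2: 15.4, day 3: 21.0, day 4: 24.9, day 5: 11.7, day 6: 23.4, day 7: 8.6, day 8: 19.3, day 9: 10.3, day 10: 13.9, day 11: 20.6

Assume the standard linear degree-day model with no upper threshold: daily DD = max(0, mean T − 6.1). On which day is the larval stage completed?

Daily DD above 6.1 °C: 11.0, 9.3, 14.9, 18.8, 5.6, 17.3, 2.5, 13.2, 4.2, 7.8, 14.5.
Cumulative: 11.0, 20.3, 35.2, 54.0, 59.6, 76.9, 79.4, 92.6, 96.8, 104.6, 119.1.
The total first reaches 94 DD on day 9.

day 9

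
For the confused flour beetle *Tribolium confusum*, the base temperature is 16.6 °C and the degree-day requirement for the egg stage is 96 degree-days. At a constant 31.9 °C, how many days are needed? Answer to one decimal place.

6.3 days

Daily accumulation = 31.9 − 16.6 = 15.3 DD/day.
Duration = 96 / 15.3 = 6.275 ≈ 6.3 days.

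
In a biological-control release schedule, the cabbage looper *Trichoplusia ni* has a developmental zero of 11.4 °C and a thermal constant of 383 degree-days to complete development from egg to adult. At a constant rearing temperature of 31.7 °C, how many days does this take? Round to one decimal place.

Daily accumulation = 31.7 − 11.4 = 20.3 DD/day.
Duration = 383 / 20.3 = 18.867 ≈ 18.9 days.

18.9 days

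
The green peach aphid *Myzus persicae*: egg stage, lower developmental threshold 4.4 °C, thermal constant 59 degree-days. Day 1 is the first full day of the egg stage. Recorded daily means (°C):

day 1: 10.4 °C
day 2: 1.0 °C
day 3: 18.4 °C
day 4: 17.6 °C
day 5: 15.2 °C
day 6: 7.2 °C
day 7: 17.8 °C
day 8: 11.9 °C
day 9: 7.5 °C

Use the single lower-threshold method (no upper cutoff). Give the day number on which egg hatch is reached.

day 7

Daily DD above 4.4 °C: 6.0, 0.0, 14.0, 13.2, 10.8, 2.8, 13.4, 7.5, 3.1.
Cumulative: 6.0, 6.0, 20.0, 33.2, 44.0, 46.8, 60.2, 67.7, 70.8.
The total first reaches 59 DD on day 7.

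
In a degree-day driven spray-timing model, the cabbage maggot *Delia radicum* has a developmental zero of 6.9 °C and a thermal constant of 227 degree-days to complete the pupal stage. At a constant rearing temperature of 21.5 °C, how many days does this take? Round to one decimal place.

Daily accumulation = 21.5 − 6.9 = 14.6 DD/day.
Duration = 227 / 14.6 = 15.548 ≈ 15.5 days.

15.5 days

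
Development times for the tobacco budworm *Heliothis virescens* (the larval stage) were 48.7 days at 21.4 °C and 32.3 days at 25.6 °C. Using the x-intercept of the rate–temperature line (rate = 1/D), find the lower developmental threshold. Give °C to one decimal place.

13.1 °C

Under the model K = D·(T − T_b), so D₁·(T₁ − T_b) = D₂·(T₂ − T_b).
48.7·(21.4 − T_b) = 32.3·(25.6 − T_b)
T_b = (48.7·21.4 − 32.3·25.6) / (48.7 − 32.3) = 215.30 / 16.4 = 13.128 °C ≈ 13.1 °C.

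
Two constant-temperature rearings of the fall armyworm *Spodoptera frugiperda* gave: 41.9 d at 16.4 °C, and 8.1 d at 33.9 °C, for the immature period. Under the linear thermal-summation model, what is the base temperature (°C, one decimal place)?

12.2 °C

Linear rate model ⇒ the product D·(T − T_b) is constant across temperatures.
41.9·(16.4 − T_b) = 8.1·(33.9 − T_b)
T_b = (41.9·16.4 − 8.1·33.9) / (41.9 − 8.1) = 412.57 / 33.8 = 12.206 °C ≈ 12.2 °C.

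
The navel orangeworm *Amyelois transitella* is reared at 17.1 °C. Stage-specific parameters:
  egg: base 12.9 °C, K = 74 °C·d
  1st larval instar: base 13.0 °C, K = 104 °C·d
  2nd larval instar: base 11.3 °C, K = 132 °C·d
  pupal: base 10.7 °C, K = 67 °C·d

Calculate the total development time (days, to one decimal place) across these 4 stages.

egg: 74 / (17.1 − 12.9) = 74 / 4.2 = 17.619 d.
1st larval instar: 104 / (17.1 − 13.0) = 104 / 4.1 = 25.366 d.
2nd larval instar: 132 / (17.1 − 11.3) = 132 / 5.8 = 22.759 d.
pupal: 67 / (17.1 − 10.7) = 67 / 6.4 = 10.469 d.
Sum = 76.212 ≈ 76.2 days.

76.2 days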